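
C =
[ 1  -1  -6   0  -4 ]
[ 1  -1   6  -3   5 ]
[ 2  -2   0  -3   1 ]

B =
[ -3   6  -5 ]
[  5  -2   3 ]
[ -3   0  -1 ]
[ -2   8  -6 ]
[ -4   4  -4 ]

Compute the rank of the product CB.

2

First compute CB:
[[ 26,  -8,  14],
 [-40,   4, -16],
 [-14,  -4,  -2]]
Now row reduce the product.
R2 ← R2 + (20/13)·R1: [0, -108/13, 72/13]
R3 ← R3 + (7/13)·R1: [0, -108/13, 72/13]
R3 ← R3 − R2: [0, 0, 0]
2 nonzero rows, so rank(CB) = 2.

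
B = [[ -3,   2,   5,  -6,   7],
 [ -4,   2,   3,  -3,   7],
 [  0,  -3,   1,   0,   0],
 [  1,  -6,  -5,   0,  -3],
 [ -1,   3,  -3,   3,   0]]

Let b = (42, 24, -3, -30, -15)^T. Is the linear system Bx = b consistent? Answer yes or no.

yes

Row reduce the augmented matrix [B | b].
R2 ← R2 − (4/3)·R1: [0, -2/3, -11/3, 5, -7/3, -32]
R4 ← R4 + (1/3)·R1: [0, -16/3, -10/3, -2, -2/3, -16]
R5 ← R5 − (1/3)·R1: [0, 7/3, -14/3, 5, -7/3, -29]
R3 ← R3 − (9/2)·R2: [0, 0, 35/2, -45/2, 21/2, 141]
R4 ← R4 − (8)·R2: [0, 0, 26, -42, 18, 240]
R5 ← R5 + (7/2)·R2: [0, 0, -35/2, 45/2, -21/2, -141]
R4 ← R4 − (52/35)·R3: [0, 0, 0, -60/7, 12/5, 1068/35]
R5 ← R5 + R3: [0, 0, 0, 0, 0, 0]
The echelon form has 4 nonzero rows, and every pivot lies in the first 5 columns, so rank(B) = rank([B|b]) = 4.
The system is consistent.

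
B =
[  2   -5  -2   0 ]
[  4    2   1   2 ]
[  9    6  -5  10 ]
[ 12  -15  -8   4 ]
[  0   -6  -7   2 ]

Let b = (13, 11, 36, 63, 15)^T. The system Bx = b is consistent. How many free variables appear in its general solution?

Row reduce the augmented matrix [B | b].
R2 ← R2 − (2)·R1: [0, 12, 5, 2, -15]
R3 ← R3 − (9/2)·R1: [0, 57/2, 4, 10, -45/2]
R4 ← R4 − (6)·R1: [0, 15, 4, 4, -15]
R3 ← R3 − (19/8)·R2: [0, 0, -63/8, 21/4, 105/8]
R4 ← R4 − (5/4)·R2: [0, 0, -9/4, 3/2, 15/4]
R5 ← R5 + (1/2)·R2: [0, 0, -9/2, 3, 15/2]
R4 ← R4 − (2/7)·R3: [0, 0, 0, 0, 0]
R5 ← R5 − (4/7)·R3: [0, 0, 0, 0, 0]
The echelon form has 3 nonzero rows, and every pivot lies in the first 4 columns, so rank(B) = rank([B|b]) = 3.
The system is consistent.
Free variables = (unknowns) − (rank) = 4 − 3 = 1.

1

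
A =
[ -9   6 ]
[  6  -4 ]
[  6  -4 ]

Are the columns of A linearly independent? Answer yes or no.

no

Row reduce A to echelon form.
R2 ← R2 + (2/3)·R1: [0, 0]
R3 ← R3 + (2/3)·R1: [0, 0]
1 pivot among 2 columns.
Only 1 < 2 pivot columns, so the columns are linearly dependent.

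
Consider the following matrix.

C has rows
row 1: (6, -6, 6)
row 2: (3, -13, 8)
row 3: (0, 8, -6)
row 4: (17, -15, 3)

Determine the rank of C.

Row reduce to echelon form.
R2 ← R2 − (1/2)·R1: [0, -10, 5]
R4 ← R4 − (17/6)·R1: [0, 2, -14]
R3 ← R3 + (4/5)·R2: [0, 0, -2]
R4 ← R4 + (1/5)·R2: [0, 0, -13]
R4 ← R4 − (13/2)·R3: [0, 0, 0]
Echelon form has 3 nonzero rows, so rank(C) = 3.

3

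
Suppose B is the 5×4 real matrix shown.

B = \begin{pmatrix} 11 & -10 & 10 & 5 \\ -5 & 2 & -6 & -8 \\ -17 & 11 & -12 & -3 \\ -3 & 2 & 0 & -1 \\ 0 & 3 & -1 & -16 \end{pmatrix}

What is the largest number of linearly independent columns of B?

Row reduce to echelon form.
R2 ← R2 + (5/11)·R1: [0, -28/11, -16/11, -63/11]
R3 ← R3 + (17/11)·R1: [0, -49/11, 38/11, 52/11]
R4 ← R4 + (3/11)·R1: [0, -8/11, 30/11, 4/11]
R3 ← R3 − (7/4)·R2: [0, 0, 6, 59/4]
R4 ← R4 − (2/7)·R2: [0, 0, 22/7, 2]
R5 ← R5 + (33/28)·R2: [0, 0, -19/7, -91/4]
R4 ← R4 − (11/21)·R3: [0, 0, 0, -481/84]
R5 ← R5 + (19/42)·R3: [0, 0, 0, -2701/168]
R5 ← R5 − (73/26)·R4: [0, 0, 0, 0]
Echelon form has 4 nonzero rows, so rank(B) = 4.
The rank gives the maximum number of linearly independent columns: 4.

4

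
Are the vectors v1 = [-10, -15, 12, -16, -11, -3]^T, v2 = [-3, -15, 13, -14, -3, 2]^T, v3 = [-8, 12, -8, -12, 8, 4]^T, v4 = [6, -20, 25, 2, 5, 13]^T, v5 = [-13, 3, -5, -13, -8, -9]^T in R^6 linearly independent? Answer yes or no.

Form the matrix with these vectors as rows and row reduce.
R2 ← R2 − (3/10)·R1: [0, -21/2, 47/5, -46/5, 3/10, 29/10]
R3 ← R3 − (4/5)·R1: [0, 24, -88/5, 4/5, 84/5, 32/5]
R4 ← R4 + (3/5)·R1: [0, -29, 161/5, -38/5, -8/5, 56/5]
R5 ← R5 − (13/10)·R1: [0, 45/2, -103/5, 39/5, 63/10, -51/10]
R3 ← R3 + (16/7)·R2: [0, 0, 136/35, -708/35, 612/35, 456/35]
R4 ← R4 − (58/21)·R2: [0, 0, 131/21, 374/21, -17/7, 67/21]
R5 ← R5 + (15/7)·R2: [0, 0, -16/35, -417/35, 243/35, 39/35]
R4 ← R4 − (655/408)·R3: [0, 0, 0, 5129/102, -61/2, -904/51]
R5 ← R5 + (2/17)·R3: [0, 0, 0, -243/17, 9, 45/17]
R5 ← R5 + (1458/5129)·R4: [0, 0, 0, 0, 1692/5129, -12267/5129]
5 nonzero rows, so the 5 vectors span a space of dimension 5.
Since 5 = 5, the vectors are linearly independent.

yes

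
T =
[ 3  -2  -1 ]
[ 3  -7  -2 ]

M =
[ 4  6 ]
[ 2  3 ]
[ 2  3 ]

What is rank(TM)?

First compute TM:
[[  6,   9],
 [ -6,  -9]]
Now row reduce the product.
R2 ← R2 + R1: [0, 0]
1 nonzero row, so rank(TM) = 1.

1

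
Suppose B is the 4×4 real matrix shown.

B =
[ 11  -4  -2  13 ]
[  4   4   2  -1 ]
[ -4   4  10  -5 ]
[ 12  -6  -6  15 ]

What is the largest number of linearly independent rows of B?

3

Row reduce to echelon form.
R2 ← R2 − (4/11)·R1: [0, 60/11, 30/11, -63/11]
R3 ← R3 + (4/11)·R1: [0, 28/11, 102/11, -3/11]
R4 ← R4 − (12/11)·R1: [0, -18/11, -42/11, 9/11]
R3 ← R3 − (7/15)·R2: [0, 0, 8, 12/5]
R4 ← R4 + (3/10)·R2: [0, 0, -3, -9/10]
R4 ← R4 + (3/8)·R3: [0, 0, 0, 0]
Echelon form has 3 nonzero rows, so rank(B) = 3.
The rank gives the maximum number of linearly independent rows: 3.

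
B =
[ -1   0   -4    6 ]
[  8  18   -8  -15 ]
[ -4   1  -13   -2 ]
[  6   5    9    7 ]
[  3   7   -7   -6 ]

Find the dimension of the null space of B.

0

Row reduce to echelon form.
R2 ← R2 + (8)·R1: [0, 18, -40, 33]
R3 ← R3 − (4)·R1: [0, 1, 3, -26]
R4 ← R4 + (6)·R1: [0, 5, -15, 43]
R5 ← R5 + (3)·R1: [0, 7, -19, 12]
R3 ← R3 − (1/18)·R2: [0, 0, 47/9, -167/6]
R4 ← R4 − (5/18)·R2: [0, 0, -35/9, 203/6]
R5 ← R5 − (7/18)·R2: [0, 0, -31/9, -5/6]
R4 ← R4 + (35/47)·R3: [0, 0, 0, 616/47]
R5 ← R5 + (31/47)·R3: [0, 0, 0, -902/47]
R5 ← R5 + (41/28)·R4: [0, 0, 0, 0]
4 nonzero rows, so rank(B) = 4.
B has 4 columns; by rank–nullity, nullity = 4 − 4 = 0.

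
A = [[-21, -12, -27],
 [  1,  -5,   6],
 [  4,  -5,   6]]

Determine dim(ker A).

Row reduce to echelon form.
R2 ← R2 + (1/21)·R1: [0, -39/7, 33/7]
R3 ← R3 + (4/21)·R1: [0, -51/7, 6/7]
R3 ← R3 − (17/13)·R2: [0, 0, -69/13]
3 nonzero rows, so rank(A) = 3.
A has 3 columns; by rank–nullity, nullity = 3 − 3 = 0.

0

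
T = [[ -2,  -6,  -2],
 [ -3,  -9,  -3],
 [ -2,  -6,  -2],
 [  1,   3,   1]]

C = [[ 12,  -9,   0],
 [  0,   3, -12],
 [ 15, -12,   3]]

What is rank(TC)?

1

First compute TC:
[[-54,  24,  66],
 [-81,  36,  99],
 [-54,  24,  66],
 [ 27, -12, -33]]
Now row reduce the product.
R2 ← R2 − (3/2)·R1: [0, 0, 0]
R3 ← R3 − R1: [0, 0, 0]
R4 ← R4 + (1/2)·R1: [0, 0, 0]
1 nonzero row, so rank(TC) = 1.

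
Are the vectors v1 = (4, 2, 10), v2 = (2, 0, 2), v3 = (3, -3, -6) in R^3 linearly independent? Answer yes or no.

no

Form the matrix with these vectors as rows and row reduce.
R2 ← R2 − (1/2)·R1: [0, -1, -3]
R3 ← R3 − (3/4)·R1: [0, -9/2, -27/2]
R3 ← R3 − (9/2)·R2: [0, 0, 0]
2 nonzero rows, so the 3 vectors span a space of dimension 2.
Since 2 < 3, the vectors are linearly dependent.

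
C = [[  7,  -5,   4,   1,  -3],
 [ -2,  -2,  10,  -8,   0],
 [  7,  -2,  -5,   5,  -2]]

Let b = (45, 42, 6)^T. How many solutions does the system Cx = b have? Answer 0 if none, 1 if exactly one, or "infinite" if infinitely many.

infinite

Row reduce the augmented matrix [C | b].
R2 ← R2 + (2/7)·R1: [0, -24/7, 78/7, -54/7, -6/7, 384/7]
R3 ← R3 − R1: [0, 3, -9, 4, 1, -39]
R3 ← R3 + (7/8)·R2: [0, 0, 3/4, -11/4, 1/4, 9]
The echelon form has 3 nonzero rows, and every pivot lies in the first 5 columns, so rank(C) = rank([C|b]) = 3.
The system is consistent.
rank = 3 < 5 unknowns, so there are infinitely many solutions.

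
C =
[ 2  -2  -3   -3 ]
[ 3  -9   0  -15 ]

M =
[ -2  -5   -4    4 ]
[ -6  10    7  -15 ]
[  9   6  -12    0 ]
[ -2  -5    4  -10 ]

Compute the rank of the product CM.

2

First compute CM:
[[-13, -33,   2,  68],
 [ 78, -30, -135, 297]]
Now row reduce the product.
R2 ← R2 + (6)·R1: [0, -228, -123, 705]
2 nonzero rows, so rank(CM) = 2.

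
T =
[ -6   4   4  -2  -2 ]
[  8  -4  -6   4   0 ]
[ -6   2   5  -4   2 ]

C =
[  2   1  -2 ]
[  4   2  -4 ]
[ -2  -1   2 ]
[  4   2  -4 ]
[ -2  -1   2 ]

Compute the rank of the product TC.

1

First compute TC:
[[ -8,  -4,   8],
 [ 28,  14, -28],
 [-34, -17,  34]]
Now row reduce the product.
R2 ← R2 + (7/2)·R1: [0, 0, 0]
R3 ← R3 − (17/4)·R1: [0, 0, 0]
1 nonzero row, so rank(TC) = 1.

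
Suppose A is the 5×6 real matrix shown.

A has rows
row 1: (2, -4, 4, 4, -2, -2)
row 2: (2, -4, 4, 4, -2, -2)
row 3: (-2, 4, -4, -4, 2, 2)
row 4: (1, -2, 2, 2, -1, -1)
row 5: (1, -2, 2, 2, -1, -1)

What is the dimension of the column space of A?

1

Row reduce to echelon form.
R2 ← R2 − R1: [0, 0, 0, 0, 0, 0]
R3 ← R3 + R1: [0, 0, 0, 0, 0, 0]
R4 ← R4 − (1/2)·R1: [0, 0, 0, 0, 0, 0]
R5 ← R5 − (1/2)·R1: [0, 0, 0, 0, 0, 0]
Echelon form has 1 nonzero row, so rank(A) = 1.
The column space has dimension equal to the rank: 1.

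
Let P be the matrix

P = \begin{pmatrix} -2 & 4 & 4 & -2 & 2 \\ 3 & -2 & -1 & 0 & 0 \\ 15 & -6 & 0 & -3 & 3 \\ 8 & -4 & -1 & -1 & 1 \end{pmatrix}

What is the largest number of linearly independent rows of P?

Row reduce to echelon form.
R2 ← R2 + (3/2)·R1: [0, 4, 5, -3, 3]
R3 ← R3 + (15/2)·R1: [0, 24, 30, -18, 18]
R4 ← R4 + (4)·R1: [0, 12, 15, -9, 9]
R3 ← R3 − (6)·R2: [0, 0, 0, 0, 0]
R4 ← R4 − (3)·R2: [0, 0, 0, 0, 0]
Echelon form has 2 nonzero rows, so rank(P) = 2.
The rank gives the maximum number of linearly independent rows: 2.

2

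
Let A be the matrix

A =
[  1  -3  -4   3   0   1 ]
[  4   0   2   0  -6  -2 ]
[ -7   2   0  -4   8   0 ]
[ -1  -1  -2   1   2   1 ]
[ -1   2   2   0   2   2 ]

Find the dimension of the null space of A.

3

Row reduce to echelon form.
R2 ← R2 − (4)·R1: [0, 12, 18, -12, -6, -6]
R3 ← R3 + (7)·R1: [0, -19, -28, 17, 8, 7]
R4 ← R4 + R1: [0, -4, -6, 4, 2, 2]
R5 ← R5 + R1: [0, -1, -2, 3, 2, 3]
R3 ← R3 + (19/12)·R2: [0, 0, 1/2, -2, -3/2, -5/2]
R4 ← R4 + (1/3)·R2: [0, 0, 0, 0, 0, 0]
R5 ← R5 + (1/12)·R2: [0, 0, -1/2, 2, 3/2, 5/2]
R5 ← R5 + R3: [0, 0, 0, 0, 0, 0]
3 nonzero rows, so rank(A) = 3.
A has 6 columns; by rank–nullity, nullity = 6 − 3 = 3.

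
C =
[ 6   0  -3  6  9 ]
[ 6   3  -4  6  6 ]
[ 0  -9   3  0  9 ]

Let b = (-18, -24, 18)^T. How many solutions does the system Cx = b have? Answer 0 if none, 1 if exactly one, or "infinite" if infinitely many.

infinite

Row reduce the augmented matrix [C | b].
R2 ← R2 − R1: [0, 3, -1, 0, -3, -6]
R3 ← R3 + (3)·R2: [0, 0, 0, 0, 0, 0]
The echelon form has 2 nonzero rows, and every pivot lies in the first 5 columns, so rank(C) = rank([C|b]) = 2.
The system is consistent.
rank = 2 < 5 unknowns, so there are infinitely many solutions.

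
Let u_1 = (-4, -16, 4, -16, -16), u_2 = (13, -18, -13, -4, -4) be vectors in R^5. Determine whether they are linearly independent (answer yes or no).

yes

Form the matrix with these vectors as rows and row reduce.
R2 ← R2 + (13/4)·R1: [0, -70, 0, -56, -56]
2 nonzero rows, so the 2 vectors span a space of dimension 2.
Since 2 = 2, the vectors are linearly independent.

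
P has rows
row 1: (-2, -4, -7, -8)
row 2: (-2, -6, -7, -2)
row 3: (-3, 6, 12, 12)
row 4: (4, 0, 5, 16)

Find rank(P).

3

Row reduce to echelon form.
R2 ← R2 − R1: [0, -2, 0, 6]
R3 ← R3 − (3/2)·R1: [0, 12, 45/2, 24]
R4 ← R4 + (2)·R1: [0, -8, -9, 0]
R3 ← R3 + (6)·R2: [0, 0, 45/2, 60]
R4 ← R4 − (4)·R2: [0, 0, -9, -24]
R4 ← R4 + (2/5)·R3: [0, 0, 0, 0]
Echelon form has 3 nonzero rows, so rank(P) = 3.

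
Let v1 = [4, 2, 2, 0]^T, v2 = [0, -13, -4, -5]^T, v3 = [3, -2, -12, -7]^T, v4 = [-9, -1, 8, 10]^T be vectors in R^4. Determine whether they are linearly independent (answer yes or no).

Form the matrix with these vectors as rows and row reduce.
R3 ← R3 − (3/4)·R1: [0, -7/2, -27/2, -7]
R4 ← R4 + (9/4)·R1: [0, 7/2, 25/2, 10]
R3 ← R3 − (7/26)·R2: [0, 0, -323/26, -147/26]
R4 ← R4 + (7/26)·R2: [0, 0, 297/26, 225/26]
R4 ← R4 + (297/323)·R3: [0, 0, 0, 1116/323]
4 nonzero rows, so the 4 vectors span a space of dimension 4.
Since 4 = 4, the vectors are linearly independent.

yes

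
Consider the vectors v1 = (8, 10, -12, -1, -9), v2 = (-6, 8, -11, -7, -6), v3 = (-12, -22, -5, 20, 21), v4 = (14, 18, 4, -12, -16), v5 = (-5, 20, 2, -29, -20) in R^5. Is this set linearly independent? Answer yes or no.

no

Form the matrix with these vectors as rows and row reduce.
R2 ← R2 + (3/4)·R1: [0, 31/2, -20, -31/4, -51/4]
R3 ← R3 + (3/2)·R1: [0, -7, -23, 37/2, 15/2]
R4 ← R4 − (7/4)·R1: [0, 1/2, 25, -41/4, -1/4]
R5 ← R5 + (5/8)·R1: [0, 105/4, -11/2, -237/8, -205/8]
R3 ← R3 + (14/31)·R2: [0, 0, -993/31, 15, 54/31]
R4 ← R4 − (1/31)·R2: [0, 0, 795/31, -10, 5/31]
R5 ← R5 − (105/62)·R2: [0, 0, 1759/62, -33/2, -125/31]
R4 ← R4 + (265/331)·R3: [0, 0, 0, 665/331, 515/331]
R5 ← R5 + (1759/1986)·R3: [0, 0, 0, -1064/331, -824/331]
R5 ← R5 + (8/5)·R4: [0, 0, 0, 0, 0]
4 nonzero rows, so the 5 vectors span a space of dimension 4.
Since 4 < 5, the vectors are linearly dependent.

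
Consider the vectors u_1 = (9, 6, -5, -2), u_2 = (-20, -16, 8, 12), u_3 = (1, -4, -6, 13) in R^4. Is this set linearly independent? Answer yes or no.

Form the matrix with these vectors as rows and row reduce.
R2 ← R2 + (20/9)·R1: [0, -8/3, -28/9, 68/9]
R3 ← R3 − (1/9)·R1: [0, -14/3, -49/9, 119/9]
R3 ← R3 − (7/4)·R2: [0, 0, 0, 0]
2 nonzero rows, so the 3 vectors span a space of dimension 2.
Since 2 < 3, the vectors are linearly dependent.

no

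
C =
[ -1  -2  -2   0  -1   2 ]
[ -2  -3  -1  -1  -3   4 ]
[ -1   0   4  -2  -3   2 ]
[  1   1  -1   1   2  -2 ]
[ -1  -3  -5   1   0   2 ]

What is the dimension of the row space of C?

Row reduce to echelon form.
R2 ← R2 − (2)·R1: [0, 1, 3, -1, -1, 0]
R3 ← R3 − R1: [0, 2, 6, -2, -2, 0]
R4 ← R4 + R1: [0, -1, -3, 1, 1, 0]
R5 ← R5 − R1: [0, -1, -3, 1, 1, 0]
R3 ← R3 − (2)·R2: [0, 0, 0, 0, 0, 0]
R4 ← R4 + R2: [0, 0, 0, 0, 0, 0]
R5 ← R5 + R2: [0, 0, 0, 0, 0, 0]
Echelon form has 2 nonzero rows, so rank(C) = 2.
The row space has dimension equal to the rank: 2.

2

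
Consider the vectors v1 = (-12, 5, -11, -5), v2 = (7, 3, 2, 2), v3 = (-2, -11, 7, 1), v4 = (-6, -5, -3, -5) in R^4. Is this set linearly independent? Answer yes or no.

no

Form the matrix with these vectors as rows and row reduce.
R2 ← R2 + (7/12)·R1: [0, 71/12, -53/12, -11/12]
R3 ← R3 − (1/6)·R1: [0, -71/6, 53/6, 11/6]
R4 ← R4 − (1/2)·R1: [0, -15/2, 5/2, -5/2]
R3 ← R3 + (2)·R2: [0, 0, 0, 0]
R4 ← R4 + (90/71)·R2: [0, 0, -220/71, -260/71]
Swap R3 ↔ R4
3 nonzero rows, so the 4 vectors span a space of dimension 3.
Since 3 < 4, the vectors are linearly dependent.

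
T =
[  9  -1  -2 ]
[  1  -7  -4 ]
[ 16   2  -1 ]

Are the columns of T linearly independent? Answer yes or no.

Row reduce T to echelon form.
R2 ← R2 − (1/9)·R1: [0, -62/9, -34/9]
R3 ← R3 − (16/9)·R1: [0, 34/9, 23/9]
R3 ← R3 + (17/31)·R2: [0, 0, 15/31]
3 pivots among 3 columns.
Every column is a pivot column, so the columns are linearly independent.

yes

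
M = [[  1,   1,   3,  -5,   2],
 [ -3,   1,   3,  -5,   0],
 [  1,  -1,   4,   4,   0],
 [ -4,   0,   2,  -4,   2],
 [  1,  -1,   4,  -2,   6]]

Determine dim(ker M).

1

Row reduce to echelon form.
R2 ← R2 + (3)·R1: [0, 4, 12, -20, 6]
R3 ← R3 − R1: [0, -2, 1, 9, -2]
R4 ← R4 + (4)·R1: [0, 4, 14, -24, 10]
R5 ← R5 − R1: [0, -2, 1, 3, 4]
R3 ← R3 + (1/2)·R2: [0, 0, 7, -1, 1]
R4 ← R4 − R2: [0, 0, 2, -4, 4]
R5 ← R5 + (1/2)·R2: [0, 0, 7, -7, 7]
R4 ← R4 − (2/7)·R3: [0, 0, 0, -26/7, 26/7]
R5 ← R5 − R3: [0, 0, 0, -6, 6]
R5 ← R5 − (21/13)·R4: [0, 0, 0, 0, 0]
4 nonzero rows, so rank(M) = 4.
M has 5 columns; by rank–nullity, nullity = 5 − 4 = 1.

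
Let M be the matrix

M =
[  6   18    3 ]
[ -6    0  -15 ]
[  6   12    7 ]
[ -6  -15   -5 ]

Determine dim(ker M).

1

Row reduce to echelon form.
R2 ← R2 + R1: [0, 18, -12]
R3 ← R3 − R1: [0, -6, 4]
R4 ← R4 + R1: [0, 3, -2]
R3 ← R3 + (1/3)·R2: [0, 0, 0]
R4 ← R4 − (1/6)·R2: [0, 0, 0]
2 nonzero rows, so rank(M) = 2.
M has 3 columns; by rank–nullity, nullity = 3 − 2 = 1.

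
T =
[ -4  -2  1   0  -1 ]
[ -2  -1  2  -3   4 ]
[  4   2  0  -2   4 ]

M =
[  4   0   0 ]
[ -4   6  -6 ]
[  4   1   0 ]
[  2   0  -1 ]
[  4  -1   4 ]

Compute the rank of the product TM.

First compute TM:
[[ -8, -10,   8],
 [ 14,  -8,  25],
 [ 20,   8,   6]]
Now row reduce the product.
R2 ← R2 + (7/4)·R1: [0, -51/2, 39]
R3 ← R3 + (5/2)·R1: [0, -17, 26]
R3 ← R3 − (2/3)·R2: [0, 0, 0]
2 nonzero rows, so rank(TM) = 2.

2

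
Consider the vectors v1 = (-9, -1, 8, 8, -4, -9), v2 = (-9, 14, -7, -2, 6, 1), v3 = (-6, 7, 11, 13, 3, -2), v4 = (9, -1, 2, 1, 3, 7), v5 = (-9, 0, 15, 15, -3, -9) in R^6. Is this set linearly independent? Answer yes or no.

no

Form the matrix with these vectors as rows and row reduce.
R2 ← R2 − R1: [0, 15, -15, -10, 10, 10]
R3 ← R3 − (2/3)·R1: [0, 23/3, 17/3, 23/3, 17/3, 4]
R4 ← R4 + R1: [0, -2, 10, 9, -1, -2]
R5 ← R5 − R1: [0, 1, 7, 7, 1, 0]
R3 ← R3 − (23/45)·R2: [0, 0, 40/3, 115/9, 5/9, -10/9]
R4 ← R4 + (2/15)·R2: [0, 0, 8, 23/3, 1/3, -2/3]
R5 ← R5 − (1/15)·R2: [0, 0, 8, 23/3, 1/3, -2/3]
R4 ← R4 − (3/5)·R3: [0, 0, 0, 0, 0, 0]
R5 ← R5 − (3/5)·R3: [0, 0, 0, 0, 0, 0]
3 nonzero rows, so the 5 vectors span a space of dimension 3.
Since 3 < 5, the vectors are linearly dependent.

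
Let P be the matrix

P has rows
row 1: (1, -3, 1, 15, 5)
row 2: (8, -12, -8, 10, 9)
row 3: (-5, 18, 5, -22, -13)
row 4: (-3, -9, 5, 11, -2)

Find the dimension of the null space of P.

Row reduce to echelon form.
R2 ← R2 − (8)·R1: [0, 12, -16, -110, -31]
R3 ← R3 + (5)·R1: [0, 3, 10, 53, 12]
R4 ← R4 + (3)·R1: [0, -18, 8, 56, 13]
R3 ← R3 − (1/4)·R2: [0, 0, 14, 161/2, 79/4]
R4 ← R4 + (3/2)·R2: [0, 0, -16, -109, -67/2]
R4 ← R4 + (8/7)·R3: [0, 0, 0, -17, -153/14]
4 nonzero rows, so rank(P) = 4.
P has 5 columns; by rank–nullity, nullity = 5 − 4 = 1.

1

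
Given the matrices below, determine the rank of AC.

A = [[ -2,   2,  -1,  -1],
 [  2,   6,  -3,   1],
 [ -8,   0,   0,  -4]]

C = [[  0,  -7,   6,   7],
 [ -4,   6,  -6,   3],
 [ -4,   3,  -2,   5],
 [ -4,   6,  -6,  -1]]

First compute AC:
[[  0,  17, -16, -12],
 [-16,  19, -24,  16],
 [ 16,  32, -24, -52]]
Now row reduce the product.
Swap R1 ↔ R2
R3 ← R3 + R1: [0, 51, -48, -36]
R3 ← R3 − (3)·R2: [0, 0, 0, 0]
2 nonzero rows, so rank(AC) = 2.

2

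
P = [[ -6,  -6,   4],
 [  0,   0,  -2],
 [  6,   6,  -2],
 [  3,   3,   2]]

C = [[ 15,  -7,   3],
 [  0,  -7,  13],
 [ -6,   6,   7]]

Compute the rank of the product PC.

2

First compute PC:
[[-114, 108, -68],
 [ 12, -12, -14],
 [102, -96,  82],
 [ 33, -30,  62]]
Now row reduce the product.
R2 ← R2 + (2/19)·R1: [0, -12/19, -402/19]
R3 ← R3 + (17/19)·R1: [0, 12/19, 402/19]
R4 ← R4 + (11/38)·R1: [0, 24/19, 804/19]
R3 ← R3 + R2: [0, 0, 0]
R4 ← R4 + (2)·R2: [0, 0, 0]
2 nonzero rows, so rank(PC) = 2.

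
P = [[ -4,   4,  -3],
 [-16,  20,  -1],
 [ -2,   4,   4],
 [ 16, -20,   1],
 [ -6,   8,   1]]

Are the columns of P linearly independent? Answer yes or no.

Row reduce P to echelon form.
R2 ← R2 − (4)·R1: [0, 4, 11]
R3 ← R3 − (1/2)·R1: [0, 2, 11/2]
R4 ← R4 + (4)·R1: [0, -4, -11]
R5 ← R5 − (3/2)·R1: [0, 2, 11/2]
R3 ← R3 − (1/2)·R2: [0, 0, 0]
R4 ← R4 + R2: [0, 0, 0]
R5 ← R5 − (1/2)·R2: [0, 0, 0]
2 pivots among 3 columns.
Only 2 < 3 pivot columns, so the columns are linearly dependent.

no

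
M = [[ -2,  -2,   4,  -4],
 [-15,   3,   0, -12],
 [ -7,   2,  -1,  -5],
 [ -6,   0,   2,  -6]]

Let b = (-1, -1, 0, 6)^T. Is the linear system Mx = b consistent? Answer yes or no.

Row reduce the augmented matrix [M | b].
R2 ← R2 − (15/2)·R1: [0, 18, -30, 18, 13/2]
R3 ← R3 − (7/2)·R1: [0, 9, -15, 9, 7/2]
R4 ← R4 − (3)·R1: [0, 6, -10, 6, 9]
R3 ← R3 − (1/2)·R2: [0, 0, 0, 0, 1/4]
R4 ← R4 − (1/3)·R2: [0, 0, 0, 0, 41/6]
R4 ← R4 − (82/3)·R3: [0, 0, 0, 0, 0]
The echelon form has 3 nonzero rows; the last pivot sits in the augmented column, so rank(M) = 2 but rank([M|b]) = 3.
Since the ranks differ, the system is inconsistent.

no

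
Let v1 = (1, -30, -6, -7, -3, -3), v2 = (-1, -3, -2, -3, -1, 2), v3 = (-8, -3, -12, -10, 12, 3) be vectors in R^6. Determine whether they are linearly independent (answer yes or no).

yes

Form the matrix with these vectors as rows and row reduce.
R2 ← R2 + R1: [0, -33, -8, -10, -4, -1]
R3 ← R3 + (8)·R1: [0, -243, -60, -66, -12, -21]
R3 ← R3 − (81/11)·R2: [0, 0, -12/11, 84/11, 192/11, -150/11]
3 nonzero rows, so the 3 vectors span a space of dimension 3.
Since 3 = 3, the vectors are linearly independent.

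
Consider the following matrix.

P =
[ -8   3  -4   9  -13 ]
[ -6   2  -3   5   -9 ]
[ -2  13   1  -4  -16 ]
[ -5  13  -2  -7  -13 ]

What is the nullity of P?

Row reduce to echelon form.
R2 ← R2 − (3/4)·R1: [0, -1/4, 0, -7/4, 3/4]
R3 ← R3 − (1/4)·R1: [0, 49/4, 2, -25/4, -51/4]
R4 ← R4 − (5/8)·R1: [0, 89/8, 1/2, -101/8, -39/8]
R3 ← R3 + (49)·R2: [0, 0, 2, -92, 24]
R4 ← R4 + (89/2)·R2: [0, 0, 1/2, -181/2, 57/2]
R4 ← R4 − (1/4)·R3: [0, 0, 0, -135/2, 45/2]
4 nonzero rows, so rank(P) = 4.
P has 5 columns; by rank–nullity, nullity = 5 − 4 = 1.

1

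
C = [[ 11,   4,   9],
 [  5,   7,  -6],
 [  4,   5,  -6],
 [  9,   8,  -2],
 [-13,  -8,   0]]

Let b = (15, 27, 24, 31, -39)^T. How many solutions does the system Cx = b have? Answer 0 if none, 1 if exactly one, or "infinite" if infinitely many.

Row reduce the augmented matrix [C | b].
R2 ← R2 − (5/11)·R1: [0, 57/11, -111/11, 222/11]
R3 ← R3 − (4/11)·R1: [0, 39/11, -102/11, 204/11]
R4 ← R4 − (9/11)·R1: [0, 52/11, -103/11, 206/11]
R5 ← R5 + (13/11)·R1: [0, -36/11, 117/11, -234/11]
R3 ← R3 − (13/19)·R2: [0, 0, -45/19, 90/19]
R4 ← R4 − (52/57)·R2: [0, 0, -3/19, 6/19]
R5 ← R5 + (12/19)·R2: [0, 0, 81/19, -162/19]
R4 ← R4 − (1/15)·R3: [0, 0, 0, 0]
R5 ← R5 + (9/5)·R3: [0, 0, 0, 0]
The echelon form has 3 nonzero rows, and every pivot lies in the first 3 columns, so rank(C) = rank([C|b]) = 3.
The system is consistent.
rank = 3 = number of unknowns, so the solution is unique.

1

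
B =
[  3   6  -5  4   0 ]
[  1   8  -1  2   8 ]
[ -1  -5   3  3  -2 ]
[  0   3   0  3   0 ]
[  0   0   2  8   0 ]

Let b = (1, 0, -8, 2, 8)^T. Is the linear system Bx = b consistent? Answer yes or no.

Row reduce the augmented matrix [B | b].
R2 ← R2 − (1/3)·R1: [0, 6, 2/3, 2/3, 8, -1/3]
R3 ← R3 + (1/3)·R1: [0, -3, 4/3, 13/3, -2, -23/3]
R3 ← R3 + (1/2)·R2: [0, 0, 5/3, 14/3, 2, -47/6]
R4 ← R4 − (1/2)·R2: [0, 0, -1/3, 8/3, -4, 13/6]
R4 ← R4 + (1/5)·R3: [0, 0, 0, 18/5, -18/5, 3/5]
R5 ← R5 − (6/5)·R3: [0, 0, 0, 12/5, -12/5, 87/5]
R5 ← R5 − (2/3)·R4: [0, 0, 0, 0, 0, 17]
The echelon form has 5 nonzero rows; the last pivot sits in the augmented column, so rank(B) = 4 but rank([B|b]) = 5.
Since the ranks differ, the system is inconsistent.

no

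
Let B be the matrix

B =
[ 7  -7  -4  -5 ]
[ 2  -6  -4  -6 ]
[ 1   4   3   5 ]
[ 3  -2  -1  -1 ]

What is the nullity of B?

Row reduce to echelon form.
R2 ← R2 − (2/7)·R1: [0, -4, -20/7, -32/7]
R3 ← R3 − (1/7)·R1: [0, 5, 25/7, 40/7]
R4 ← R4 − (3/7)·R1: [0, 1, 5/7, 8/7]
R3 ← R3 + (5/4)·R2: [0, 0, 0, 0]
R4 ← R4 + (1/4)·R2: [0, 0, 0, 0]
2 nonzero rows, so rank(B) = 2.
B has 4 columns; by rank–nullity, nullity = 4 − 2 = 2.

2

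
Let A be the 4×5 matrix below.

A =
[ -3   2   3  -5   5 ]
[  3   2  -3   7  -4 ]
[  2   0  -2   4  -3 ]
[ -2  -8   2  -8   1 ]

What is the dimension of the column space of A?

Row reduce to echelon form.
R2 ← R2 + R1: [0, 4, 0, 2, 1]
R3 ← R3 + (2/3)·R1: [0, 4/3, 0, 2/3, 1/3]
R4 ← R4 − (2/3)·R1: [0, -28/3, 0, -14/3, -7/3]
R3 ← R3 − (1/3)·R2: [0, 0, 0, 0, 0]
R4 ← R4 + (7/3)·R2: [0, 0, 0, 0, 0]
Echelon form has 2 nonzero rows, so rank(A) = 2.
The column space has dimension equal to the rank: 2.

2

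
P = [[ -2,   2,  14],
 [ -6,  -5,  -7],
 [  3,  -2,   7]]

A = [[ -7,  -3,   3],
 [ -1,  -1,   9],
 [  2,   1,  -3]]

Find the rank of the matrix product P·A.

2

First compute PA:
[[ 40,  18, -30],
 [ 33,  16, -42],
 [ -5,   0, -30]]
Now row reduce the product.
R2 ← R2 − (33/40)·R1: [0, 23/20, -69/4]
R3 ← R3 + (1/8)·R1: [0, 9/4, -135/4]
R3 ← R3 − (45/23)·R2: [0, 0, 0]
2 nonzero rows, so rank(PA) = 2.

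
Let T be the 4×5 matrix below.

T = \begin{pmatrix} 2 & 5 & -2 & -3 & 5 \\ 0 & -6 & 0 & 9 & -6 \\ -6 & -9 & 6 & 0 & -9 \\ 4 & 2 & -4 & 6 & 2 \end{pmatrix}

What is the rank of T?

2

Row reduce to echelon form.
R3 ← R3 + (3)·R1: [0, 6, 0, -9, 6]
R4 ← R4 − (2)·R1: [0, -8, 0, 12, -8]
R3 ← R3 + R2: [0, 0, 0, 0, 0]
R4 ← R4 − (4/3)·R2: [0, 0, 0, 0, 0]
Echelon form has 2 nonzero rows, so rank(T) = 2.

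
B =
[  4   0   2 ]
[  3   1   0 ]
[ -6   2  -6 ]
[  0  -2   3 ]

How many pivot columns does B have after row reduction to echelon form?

Row reduce to echelon form.
R2 ← R2 − (3/4)·R1: [0, 1, -3/2]
R3 ← R3 + (3/2)·R1: [0, 2, -3]
R3 ← R3 − (2)·R2: [0, 0, 0]
R4 ← R4 + (2)·R2: [0, 0, 0]
Echelon form has 2 nonzero rows, so rank(B) = 2.
Each nonzero row contributes one pivot column: 2 pivot columns.

2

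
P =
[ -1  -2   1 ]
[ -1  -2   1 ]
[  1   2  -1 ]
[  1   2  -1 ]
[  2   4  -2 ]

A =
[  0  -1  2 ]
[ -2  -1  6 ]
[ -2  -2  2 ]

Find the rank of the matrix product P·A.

1

First compute PA:
[[  2,   1, -12],
 [  2,   1, -12],
 [ -2,  -1,  12],
 [ -2,  -1,  12],
 [ -4,  -2,  24]]
Now row reduce the product.
R2 ← R2 − R1: [0, 0, 0]
R3 ← R3 + R1: [0, 0, 0]
R4 ← R4 + R1: [0, 0, 0]
R5 ← R5 + (2)·R1: [0, 0, 0]
1 nonzero row, so rank(PA) = 1.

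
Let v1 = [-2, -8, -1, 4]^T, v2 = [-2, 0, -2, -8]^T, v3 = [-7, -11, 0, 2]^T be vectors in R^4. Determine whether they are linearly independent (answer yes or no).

yes

Form the matrix with these vectors as rows and row reduce.
R2 ← R2 − R1: [0, 8, -1, -12]
R3 ← R3 − (7/2)·R1: [0, 17, 7/2, -12]
R3 ← R3 − (17/8)·R2: [0, 0, 45/8, 27/2]
3 nonzero rows, so the 3 vectors span a space of dimension 3.
Since 3 = 3, the vectors are linearly independent.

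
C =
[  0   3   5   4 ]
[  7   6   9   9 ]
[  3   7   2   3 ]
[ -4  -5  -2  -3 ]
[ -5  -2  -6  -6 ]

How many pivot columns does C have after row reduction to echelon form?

Row reduce to echelon form.
Swap R1 ↔ R2
R3 ← R3 − (3/7)·R1: [0, 31/7, -13/7, -6/7]
R4 ← R4 + (4/7)·R1: [0, -11/7, 22/7, 15/7]
R5 ← R5 + (5/7)·R1: [0, 16/7, 3/7, 3/7]
R3 ← R3 − (31/21)·R2: [0, 0, -194/21, -142/21]
R4 ← R4 + (11/21)·R2: [0, 0, 121/21, 89/21]
R5 ← R5 − (16/21)·R2: [0, 0, -71/21, -55/21]
R4 ← R4 + (121/194)·R3: [0, 0, 0, 2/97]
R5 ← R5 − (71/194)·R3: [0, 0, 0, -14/97]
R5 ← R5 + (7)·R4: [0, 0, 0, 0]
Echelon form has 4 nonzero rows, so rank(C) = 4.
Each nonzero row contributes one pivot column: 4 pivot columns.

4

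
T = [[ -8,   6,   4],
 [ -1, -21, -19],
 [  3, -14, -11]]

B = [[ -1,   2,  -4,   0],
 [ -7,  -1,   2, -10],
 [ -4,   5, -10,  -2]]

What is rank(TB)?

First compute TB:
[[-50,  -2,   4, -68],
 [224, -76, 152, 248],
 [139, -35,  70, 162]]
Now row reduce the product.
R2 ← R2 + (112/25)·R1: [0, -2124/25, 4248/25, -1416/25]
R3 ← R3 + (139/50)·R1: [0, -1014/25, 2028/25, -676/25]
R3 ← R3 − (169/354)·R2: [0, 0, 0, 0]
2 nonzero rows, so rank(TB) = 2.

2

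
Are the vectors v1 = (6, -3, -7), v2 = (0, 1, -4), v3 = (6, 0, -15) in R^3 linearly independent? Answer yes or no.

yes

Form the matrix with these vectors as rows and row reduce.
R3 ← R3 − R1: [0, 3, -8]
R3 ← R3 − (3)·R2: [0, 0, 4]
3 nonzero rows, so the 3 vectors span a space of dimension 3.
Since 3 = 3, the vectors are linearly independent.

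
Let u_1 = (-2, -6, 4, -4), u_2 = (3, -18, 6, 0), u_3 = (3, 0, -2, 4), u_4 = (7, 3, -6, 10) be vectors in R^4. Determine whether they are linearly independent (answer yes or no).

no

Form the matrix with these vectors as rows and row reduce.
R2 ← R2 + (3/2)·R1: [0, -27, 12, -6]
R3 ← R3 + (3/2)·R1: [0, -9, 4, -2]
R4 ← R4 + (7/2)·R1: [0, -18, 8, -4]
R3 ← R3 − (1/3)·R2: [0, 0, 0, 0]
R4 ← R4 − (2/3)·R2: [0, 0, 0, 0]
2 nonzero rows, so the 4 vectors span a space of dimension 2.
Since 2 < 4, the vectors are linearly dependent.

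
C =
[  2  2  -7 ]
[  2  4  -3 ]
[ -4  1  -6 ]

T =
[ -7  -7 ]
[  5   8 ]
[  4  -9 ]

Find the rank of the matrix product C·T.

First compute CT:
[[-32,  65],
 [ -6,  45],
 [  9,  90]]
Now row reduce the product.
R2 ← R2 − (3/16)·R1: [0, 525/16]
R3 ← R3 + (9/32)·R1: [0, 3465/32]
R3 ← R3 − (33/10)·R2: [0, 0]
2 nonzero rows, so rank(CT) = 2.

2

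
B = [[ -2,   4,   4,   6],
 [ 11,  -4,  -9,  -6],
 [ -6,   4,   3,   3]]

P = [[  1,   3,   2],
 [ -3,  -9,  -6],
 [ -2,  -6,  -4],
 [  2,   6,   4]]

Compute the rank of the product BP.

First compute BP:
[[-10, -30, -20],
 [ 29,  87,  58],
 [-18, -54, -36]]
Now row reduce the product.
R2 ← R2 + (29/10)·R1: [0, 0, 0]
R3 ← R3 − (9/5)·R1: [0, 0, 0]
1 nonzero row, so rank(BP) = 1.

1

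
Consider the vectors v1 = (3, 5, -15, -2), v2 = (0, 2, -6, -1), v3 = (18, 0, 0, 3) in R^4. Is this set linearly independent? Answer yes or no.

Form the matrix with these vectors as rows and row reduce.
R3 ← R3 − (6)·R1: [0, -30, 90, 15]
R3 ← R3 + (15)·R2: [0, 0, 0, 0]
2 nonzero rows, so the 3 vectors span a space of dimension 2.
Since 2 < 3, the vectors are linearly dependent.

no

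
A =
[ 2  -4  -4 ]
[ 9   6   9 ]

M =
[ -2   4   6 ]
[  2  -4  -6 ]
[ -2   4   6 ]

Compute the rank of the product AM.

First compute AM:
[[ -4,   8,  12],
 [-24,  48,  72]]
Now row reduce the product.
R2 ← R2 − (6)·R1: [0, 0, 0]
1 nonzero row, so rank(AM) = 1.

1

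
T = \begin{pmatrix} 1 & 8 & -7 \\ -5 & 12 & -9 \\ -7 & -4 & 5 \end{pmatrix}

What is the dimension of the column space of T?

2

Row reduce to echelon form.
R2 ← R2 + (5)·R1: [0, 52, -44]
R3 ← R3 + (7)·R1: [0, 52, -44]
R3 ← R3 − R2: [0, 0, 0]
Echelon form has 2 nonzero rows, so rank(T) = 2.
The column space has dimension equal to the rank: 2.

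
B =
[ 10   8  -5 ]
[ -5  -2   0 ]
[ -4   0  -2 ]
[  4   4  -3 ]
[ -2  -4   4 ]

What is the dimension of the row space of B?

Row reduce to echelon form.
R2 ← R2 + (1/2)·R1: [0, 2, -5/2]
R3 ← R3 + (2/5)·R1: [0, 16/5, -4]
R4 ← R4 − (2/5)·R1: [0, 4/5, -1]
R5 ← R5 + (1/5)·R1: [0, -12/5, 3]
R3 ← R3 − (8/5)·R2: [0, 0, 0]
R4 ← R4 − (2/5)·R2: [0, 0, 0]
R5 ← R5 + (6/5)·R2: [0, 0, 0]
Echelon form has 2 nonzero rows, so rank(B) = 2.
The row space has dimension equal to the rank: 2.

2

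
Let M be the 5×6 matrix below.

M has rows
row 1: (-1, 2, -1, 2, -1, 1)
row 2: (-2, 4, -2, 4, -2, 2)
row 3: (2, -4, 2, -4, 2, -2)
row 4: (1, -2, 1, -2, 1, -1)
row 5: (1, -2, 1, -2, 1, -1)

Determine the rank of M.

Row reduce to echelon form.
R2 ← R2 − (2)·R1: [0, 0, 0, 0, 0, 0]
R3 ← R3 + (2)·R1: [0, 0, 0, 0, 0, 0]
R4 ← R4 + R1: [0, 0, 0, 0, 0, 0]
R5 ← R5 + R1: [0, 0, 0, 0, 0, 0]
Echelon form has 1 nonzero row, so rank(M) = 1.

1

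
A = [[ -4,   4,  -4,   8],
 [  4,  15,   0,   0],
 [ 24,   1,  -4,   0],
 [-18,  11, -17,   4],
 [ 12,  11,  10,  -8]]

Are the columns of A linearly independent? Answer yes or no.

yes

Row reduce A to echelon form.
R2 ← R2 + R1: [0, 19, -4, 8]
R3 ← R3 + (6)·R1: [0, 25, -28, 48]
R4 ← R4 − (9/2)·R1: [0, -7, 1, -32]
R5 ← R5 + (3)·R1: [0, 23, -2, 16]
R3 ← R3 − (25/19)·R2: [0, 0, -432/19, 712/19]
R4 ← R4 + (7/19)·R2: [0, 0, -9/19, -552/19]
R5 ← R5 − (23/19)·R2: [0, 0, 54/19, 120/19]
R4 ← R4 − (1/48)·R3: [0, 0, 0, -179/6]
R5 ← R5 + (1/8)·R3: [0, 0, 0, 11]
R5 ← R5 + (66/179)·R4: [0, 0, 0, 0]
4 pivots among 4 columns.
Every column is a pivot column, so the columns are linearly independent.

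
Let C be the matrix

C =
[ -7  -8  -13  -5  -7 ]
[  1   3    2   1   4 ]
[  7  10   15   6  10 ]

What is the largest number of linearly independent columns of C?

Row reduce to echelon form.
R2 ← R2 + (1/7)·R1: [0, 13/7, 1/7, 2/7, 3]
R3 ← R3 + R1: [0, 2, 2, 1, 3]
R3 ← R3 − (14/13)·R2: [0, 0, 24/13, 9/13, -3/13]
Echelon form has 3 nonzero rows, so rank(C) = 3.
The rank gives the maximum number of linearly independent columns: 3.

3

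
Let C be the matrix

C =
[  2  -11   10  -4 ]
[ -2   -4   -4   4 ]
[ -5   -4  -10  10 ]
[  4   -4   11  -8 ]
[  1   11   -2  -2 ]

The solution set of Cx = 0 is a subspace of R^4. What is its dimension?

1

Row reduce to echelon form.
R2 ← R2 + R1: [0, -15, 6, 0]
R3 ← R3 + (5/2)·R1: [0, -63/2, 15, 0]
R4 ← R4 − (2)·R1: [0, 18, -9, 0]
R5 ← R5 − (1/2)·R1: [0, 33/2, -7, 0]
R3 ← R3 − (21/10)·R2: [0, 0, 12/5, 0]
R4 ← R4 + (6/5)·R2: [0, 0, -9/5, 0]
R5 ← R5 + (11/10)·R2: [0, 0, -2/5, 0]
R4 ← R4 + (3/4)·R3: [0, 0, 0, 0]
R5 ← R5 + (1/6)·R3: [0, 0, 0, 0]
3 nonzero rows, so rank(C) = 3.
C has 4 columns; by rank–nullity, nullity = 4 − 3 = 1.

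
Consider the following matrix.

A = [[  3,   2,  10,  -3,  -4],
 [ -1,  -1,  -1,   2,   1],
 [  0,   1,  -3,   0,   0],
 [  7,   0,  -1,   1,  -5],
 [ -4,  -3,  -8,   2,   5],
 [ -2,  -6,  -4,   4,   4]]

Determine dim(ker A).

1

Row reduce to echelon form.
R2 ← R2 + (1/3)·R1: [0, -1/3, 7/3, 1, -1/3]
R4 ← R4 − (7/3)·R1: [0, -14/3, -73/3, 8, 13/3]
R5 ← R5 + (4/3)·R1: [0, -1/3, 16/3, -2, -1/3]
R6 ← R6 + (2/3)·R1: [0, -14/3, 8/3, 2, 4/3]
R3 ← R3 + (3)·R2: [0, 0, 4, 3, -1]
R4 ← R4 − (14)·R2: [0, 0, -57, -6, 9]
R5 ← R5 − R2: [0, 0, 3, -3, 0]
R6 ← R6 − (14)·R2: [0, 0, -30, -12, 6]
R4 ← R4 + (57/4)·R3: [0, 0, 0, 147/4, -21/4]
R5 ← R5 − (3/4)·R3: [0, 0, 0, -21/4, 3/4]
R6 ← R6 + (15/2)·R3: [0, 0, 0, 21/2, -3/2]
R5 ← R5 + (1/7)·R4: [0, 0, 0, 0, 0]
R6 ← R6 − (2/7)·R4: [0, 0, 0, 0, 0]
4 nonzero rows, so rank(A) = 4.
A has 5 columns; by rank–nullity, nullity = 5 − 4 = 1.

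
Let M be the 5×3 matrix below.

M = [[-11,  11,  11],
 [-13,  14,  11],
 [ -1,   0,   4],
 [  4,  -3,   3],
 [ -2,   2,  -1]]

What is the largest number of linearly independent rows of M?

3

Row reduce to echelon form.
R2 ← R2 − (13/11)·R1: [0, 1, -2]
R3 ← R3 − (1/11)·R1: [0, -1, 3]
R4 ← R4 + (4/11)·R1: [0, 1, 7]
R5 ← R5 − (2/11)·R1: [0, 0, -3]
R3 ← R3 + R2: [0, 0, 1]
R4 ← R4 − R2: [0, 0, 9]
R4 ← R4 − (9)·R3: [0, 0, 0]
R5 ← R5 + (3)·R3: [0, 0, 0]
Echelon form has 3 nonzero rows, so rank(M) = 3.
The rank gives the maximum number of linearly independent rows: 3.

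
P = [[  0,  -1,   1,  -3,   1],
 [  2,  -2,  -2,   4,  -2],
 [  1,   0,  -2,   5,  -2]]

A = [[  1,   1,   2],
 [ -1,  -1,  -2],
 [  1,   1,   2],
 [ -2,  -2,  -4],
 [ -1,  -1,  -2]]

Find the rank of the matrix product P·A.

1

First compute PA:
[[  7,   7,  14],
 [ -4,  -4,  -8],
 [ -9,  -9, -18]]
Now row reduce the product.
R2 ← R2 + (4/7)·R1: [0, 0, 0]
R3 ← R3 + (9/7)·R1: [0, 0, 0]
1 nonzero row, so rank(PA) = 1.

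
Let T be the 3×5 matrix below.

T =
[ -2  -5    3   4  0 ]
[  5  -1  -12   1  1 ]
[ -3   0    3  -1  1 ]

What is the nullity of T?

2

Row reduce to echelon form.
R2 ← R2 + (5/2)·R1: [0, -27/2, -9/2, 11, 1]
R3 ← R3 − (3/2)·R1: [0, 15/2, -3/2, -7, 1]
R3 ← R3 + (5/9)·R2: [0, 0, -4, -8/9, 14/9]
3 nonzero rows, so rank(T) = 3.
T has 5 columns; by rank–nullity, nullity = 5 − 3 = 2.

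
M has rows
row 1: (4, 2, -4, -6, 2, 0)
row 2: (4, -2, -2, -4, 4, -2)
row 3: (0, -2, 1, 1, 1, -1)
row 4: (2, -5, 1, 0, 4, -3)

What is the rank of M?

Row reduce to echelon form.
R2 ← R2 − R1: [0, -4, 2, 2, 2, -2]
R4 ← R4 − (1/2)·R1: [0, -6, 3, 3, 3, -3]
R3 ← R3 − (1/2)·R2: [0, 0, 0, 0, 0, 0]
R4 ← R4 − (3/2)·R2: [0, 0, 0, 0, 0, 0]
Echelon form has 2 nonzero rows, so rank(M) = 2.

2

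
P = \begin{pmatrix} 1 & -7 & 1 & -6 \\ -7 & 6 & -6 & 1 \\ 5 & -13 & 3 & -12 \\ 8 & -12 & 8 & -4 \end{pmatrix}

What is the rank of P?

Row reduce to echelon form.
R2 ← R2 + (7)·R1: [0, -43, 1, -41]
R3 ← R3 − (5)·R1: [0, 22, -2, 18]
R4 ← R4 − (8)·R1: [0, 44, 0, 44]
R3 ← R3 + (22/43)·R2: [0, 0, -64/43, -128/43]
R4 ← R4 + (44/43)·R2: [0, 0, 44/43, 88/43]
R4 ← R4 + (11/16)·R3: [0, 0, 0, 0]
Echelon form has 3 nonzero rows, so rank(P) = 3.

3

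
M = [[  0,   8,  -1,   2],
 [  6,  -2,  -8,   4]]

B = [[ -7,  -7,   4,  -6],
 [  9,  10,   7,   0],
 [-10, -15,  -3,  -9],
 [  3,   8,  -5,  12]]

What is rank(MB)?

2

First compute MB:
[[ 88, 111,  49,  33],
 [ 32,  90,  14,  84]]
Now row reduce the product.
R2 ← R2 − (4/11)·R1: [0, 546/11, -42/11, 72]
2 nonzero rows, so rank(MB) = 2.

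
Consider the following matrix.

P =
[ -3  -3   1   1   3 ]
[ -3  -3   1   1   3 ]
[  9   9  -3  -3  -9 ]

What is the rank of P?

1

Row reduce to echelon form.
R2 ← R2 − R1: [0, 0, 0, 0, 0]
R3 ← R3 + (3)·R1: [0, 0, 0, 0, 0]
Echelon form has 1 nonzero row, so rank(P) = 1.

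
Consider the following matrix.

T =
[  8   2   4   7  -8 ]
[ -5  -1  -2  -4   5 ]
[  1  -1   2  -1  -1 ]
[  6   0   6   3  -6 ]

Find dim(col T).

Row reduce to echelon form.
R2 ← R2 + (5/8)·R1: [0, 1/4, 1/2, 3/8, 0]
R3 ← R3 − (1/8)·R1: [0, -5/4, 3/2, -15/8, 0]
R4 ← R4 − (3/4)·R1: [0, -3/2, 3, -9/4, 0]
R3 ← R3 + (5)·R2: [0, 0, 4, 0, 0]
R4 ← R4 + (6)·R2: [0, 0, 6, 0, 0]
R4 ← R4 − (3/2)·R3: [0, 0, 0, 0, 0]
Echelon form has 3 nonzero rows, so rank(T) = 3.
The column space has dimension equal to the rank: 3.

3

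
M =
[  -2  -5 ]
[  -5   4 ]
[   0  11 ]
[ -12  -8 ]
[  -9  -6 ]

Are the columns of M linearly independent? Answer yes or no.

Row reduce M to echelon form.
R2 ← R2 − (5/2)·R1: [0, 33/2]
R4 ← R4 − (6)·R1: [0, 22]
R5 ← R5 − (9/2)·R1: [0, 33/2]
R3 ← R3 − (2/3)·R2: [0, 0]
R4 ← R4 − (4/3)·R2: [0, 0]
R5 ← R5 − R2: [0, 0]
2 pivots among 2 columns.
Every column is a pivot column, so the columns are linearly independent.

yes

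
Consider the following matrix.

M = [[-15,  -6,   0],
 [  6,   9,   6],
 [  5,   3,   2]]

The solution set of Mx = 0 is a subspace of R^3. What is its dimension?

Row reduce to echelon form.
R2 ← R2 + (2/5)·R1: [0, 33/5, 6]
R3 ← R3 + (1/3)·R1: [0, 1, 2]
R3 ← R3 − (5/33)·R2: [0, 0, 12/11]
3 nonzero rows, so rank(M) = 3.
M has 3 columns; by rank–nullity, nullity = 3 − 3 = 0.

0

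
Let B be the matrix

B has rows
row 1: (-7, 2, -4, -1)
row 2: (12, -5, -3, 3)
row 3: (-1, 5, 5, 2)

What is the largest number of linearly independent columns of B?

3

Row reduce to echelon form.
R2 ← R2 + (12/7)·R1: [0, -11/7, -69/7, 9/7]
R3 ← R3 − (1/7)·R1: [0, 33/7, 39/7, 15/7]
R3 ← R3 + (3)·R2: [0, 0, -24, 6]
Echelon form has 3 nonzero rows, so rank(B) = 3.
The rank gives the maximum number of linearly independent columns: 3.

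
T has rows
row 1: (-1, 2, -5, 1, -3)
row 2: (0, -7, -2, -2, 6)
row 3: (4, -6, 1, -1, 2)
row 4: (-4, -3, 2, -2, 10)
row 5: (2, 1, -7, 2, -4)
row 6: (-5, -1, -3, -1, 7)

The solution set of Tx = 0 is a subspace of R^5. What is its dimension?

Row reduce to echelon form.
R3 ← R3 + (4)·R1: [0, 2, -19, 3, -10]
R4 ← R4 − (4)·R1: [0, -11, 22, -6, 22]
R5 ← R5 + (2)·R1: [0, 5, -17, 4, -10]
R6 ← R6 − (5)·R1: [0, -11, 22, -6, 22]
R3 ← R3 + (2/7)·R2: [0, 0, -137/7, 17/7, -58/7]
R4 ← R4 − (11/7)·R2: [0, 0, 176/7, -20/7, 88/7]
R5 ← R5 + (5/7)·R2: [0, 0, -129/7, 18/7, -40/7]
R6 ← R6 − (11/7)·R2: [0, 0, 176/7, -20/7, 88/7]
R4 ← R4 + (176/137)·R3: [0, 0, 0, 36/137, 264/137]
R5 ← R5 − (129/137)·R3: [0, 0, 0, 39/137, 286/137]
R6 ← R6 + (176/137)·R3: [0, 0, 0, 36/137, 264/137]
R5 ← R5 − (13/12)·R4: [0, 0, 0, 0, 0]
R6 ← R6 − R4: [0, 0, 0, 0, 0]
4 nonzero rows, so rank(T) = 4.
T has 5 columns; by rank–nullity, nullity = 5 − 4 = 1.

1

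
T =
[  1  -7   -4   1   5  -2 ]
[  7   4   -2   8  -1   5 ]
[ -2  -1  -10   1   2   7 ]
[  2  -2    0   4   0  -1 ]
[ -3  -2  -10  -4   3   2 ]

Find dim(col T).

Row reduce to echelon form.
R2 ← R2 − (7)·R1: [0, 53, 26, 1, -36, 19]
R3 ← R3 + (2)·R1: [0, -15, -18, 3, 12, 3]
R4 ← R4 − (2)·R1: [0, 12, 8, 2, -10, 3]
R5 ← R5 + (3)·R1: [0, -23, -22, -1, 18, -4]
R3 ← R3 + (15/53)·R2: [0, 0, -564/53, 174/53, 96/53, 444/53]
R4 ← R4 − (12/53)·R2: [0, 0, 112/53, 94/53, -98/53, -69/53]
R5 ← R5 + (23/53)·R2: [0, 0, -568/53, -30/53, 126/53, 225/53]
R4 ← R4 + (28/141)·R3: [0, 0, 0, 114/47, -70/47, 17/47]
R5 ← R5 − (142/141)·R3: [0, 0, 0, -182/47, 26/47, -197/47]
R5 ← R5 + (91/57)·R4: [0, 0, 0, 0, -104/57, -206/57]
Echelon form has 5 nonzero rows, so rank(T) = 5.
The column space has dimension equal to the rank: 5.

5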